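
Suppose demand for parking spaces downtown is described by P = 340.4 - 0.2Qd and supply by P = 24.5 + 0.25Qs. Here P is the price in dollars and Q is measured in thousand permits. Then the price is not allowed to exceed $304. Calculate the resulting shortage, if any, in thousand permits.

0

Rearranging demand gives Qd = 1702 - 5P; rearranging supply gives Qs = 4P - 98. Equilibrium: 1702 - 5P = 4P - 98, so 1800 = 9P and P* = 200, Q* = 702.
Since 304 is above P* = 200, the ceiling does not bind and the free-market outcome prevails.
Since the control does not bind, there is no shortage.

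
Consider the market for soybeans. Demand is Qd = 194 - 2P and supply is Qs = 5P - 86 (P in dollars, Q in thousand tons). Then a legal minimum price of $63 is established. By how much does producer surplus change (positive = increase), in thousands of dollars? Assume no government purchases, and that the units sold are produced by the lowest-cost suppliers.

1352.4

Setting quantity demanded equal to quantity supplied, 194 - 2P = 5P - 86, gives P* = 40 and Q* = 114.
Since 63 > 40, the floor is binding.
At P = 63: Qd = 194 - 2·63 = 68 and Qs = 5·63 - 86 = 229.
Producer surplus without the control is ½ · (40 - 17.2) · 114 = 1299.6.
With the floor, 68 units are sold at 63. The supply price at Q = 68 is 30.8, so PS = ½ · [(63 - 17.2) + (63 - 30.8)] · 68 = 2652.
Change in producer surplus = 2652 - 1299.6 = 1352.4.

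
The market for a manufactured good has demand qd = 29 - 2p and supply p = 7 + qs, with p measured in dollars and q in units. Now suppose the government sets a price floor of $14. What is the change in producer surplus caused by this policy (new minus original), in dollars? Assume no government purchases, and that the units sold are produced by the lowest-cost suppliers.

Rearranging supply gives qs = p - 7. Equilibrium: 29 - 2p = p - 7, so 36 = 3p and p* = 12, q* = 5.
Since 14 > 12, the floor is binding.
At p = 14: qd = 29 - 2·14 = 1 and qs = 14 - 7 = 7.
Producer surplus without the control is ½ · (12 - 7) · 5 = 12.5.
With the floor, 1 units are sold at 14. The supply price at q = 1 is 8, so PS = ½ · [(14 - 7) + (14 - 8)] · 1 = 6.5.
Change in producer surplus = 6.5 - 12.5 = -6.

-6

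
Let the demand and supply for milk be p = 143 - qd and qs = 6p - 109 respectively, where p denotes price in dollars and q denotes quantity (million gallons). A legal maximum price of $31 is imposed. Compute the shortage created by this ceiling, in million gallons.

35

Rearranging demand gives qd = 143 - p. Setting quantity demanded equal to quantity supplied, 143 - p = 6p - 109, gives p* = 36 and q* = 107.
Since 31 < 36, the ceiling is binding.
At p = 31: qd = 143 - 31 = 112 and qs = 6·31 - 109 = 77.
Shortage = qd - qs = 112 - 77 = 35.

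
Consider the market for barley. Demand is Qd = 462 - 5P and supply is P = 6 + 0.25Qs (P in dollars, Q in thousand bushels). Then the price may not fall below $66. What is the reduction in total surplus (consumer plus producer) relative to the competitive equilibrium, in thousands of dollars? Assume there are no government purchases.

810

Rearranging supply gives Qs = 4P - 24. Without the control the market clears where 462 - 5P = 4P - 24, i.e. P* = 54 and Q* = 192.
Since 66 > 54, the floor is binding.
At P = 66: Qd = 462 - 5·66 = 132 and Qs = 4·66 - 24 = 240.
Quantity traded falls to 132. At Q = 132 the demand price is (462 - 132)/5 = 66 and the supply price is (24 + 132)/4 = 39.
Deadweight loss = ½ · (66 - 39) · (192 - 132) = ½ · 27 · 60 = 810.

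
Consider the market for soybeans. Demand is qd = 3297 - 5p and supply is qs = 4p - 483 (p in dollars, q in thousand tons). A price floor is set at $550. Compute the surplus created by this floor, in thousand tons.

1170

Without the control the market clears where 3297 - 5p = 4p - 483, i.e. p* = 420 and q* = 1197.
Since 550 > 420, the floor is binding.
At p = 550: qd = 3297 - 5·550 = 547 and qs = 4·550 - 483 = 1717.
Surplus = qs - qd = 1717 - 547 = 1170.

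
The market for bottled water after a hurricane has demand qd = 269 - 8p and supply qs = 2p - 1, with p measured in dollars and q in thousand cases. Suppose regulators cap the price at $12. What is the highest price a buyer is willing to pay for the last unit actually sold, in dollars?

In a free market, 269 - 8p = 2p - 1 gives the equilibrium p* = 27, q* = 53.
Because the ceiling (12) lies below the market-clearing price, it is binding.
At p = 12: qd = 269 - 8·12 = 173 and qs = 2·12 - 1 = 23.
Only 23 units reach the market. On the demand curve, the marginal buyer's willingness to pay at q = 23 is (269 - 23)/8 = 30.75.

30.75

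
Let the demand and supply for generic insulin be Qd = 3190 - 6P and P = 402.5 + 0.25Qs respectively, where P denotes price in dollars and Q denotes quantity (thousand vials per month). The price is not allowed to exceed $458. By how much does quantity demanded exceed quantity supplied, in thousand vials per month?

Rearranging supply gives Qs = 4P - 1610. Equilibrium: 3190 - 6P = 4P - 1610, so 4800 = 10P and P* = 480, Q* = 310.
Because the ceiling (458) lies below the market-clearing price, it is binding.
At P = 458: Qd = 3190 - 6·458 = 442 and Qs = 4·458 - 1610 = 222.
Shortage = Qd - Qs = 442 - 222 = 220.

220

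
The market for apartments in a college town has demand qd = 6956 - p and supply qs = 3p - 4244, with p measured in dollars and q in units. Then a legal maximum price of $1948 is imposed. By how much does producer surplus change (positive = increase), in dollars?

-2452056

Setting quantity demanded equal to quantity supplied, 6956 - p = 3p - 4244, gives p* = 2800 and q* = 4156.
The ceiling of 1948 is below the equilibrium price 2800, so it binds.
At p = 1948: qd = 6956 - 1948 = 5008 and qs = 3·1948 - 4244 = 1600.
Producer surplus without the control is ½ · (2800 - 4244/3) · 4156 = 8636168/3.
With the ceiling, producers sell 1600 units at 1948, so PS = ½ · (1948 - 4244/3) · 1600 = 1280000/3.
Change in producer surplus = 1280000/3 - 8636168/3 = -2452056.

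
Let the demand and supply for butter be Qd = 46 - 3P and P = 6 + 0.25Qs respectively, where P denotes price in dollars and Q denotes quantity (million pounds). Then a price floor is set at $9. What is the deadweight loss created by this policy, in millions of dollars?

Rearranging supply gives Qs = 4P - 24. Setting quantity demanded equal to quantity supplied, 46 - 3P = 4P - 24, gives P* = 10 and Q* = 16.
The floor of 9 is below the equilibrium price 10, so it is not binding; the market clears at P* = 10, Q* = 16.
Since the control does not bind, no trades are prevented and deadweight loss is zero.

0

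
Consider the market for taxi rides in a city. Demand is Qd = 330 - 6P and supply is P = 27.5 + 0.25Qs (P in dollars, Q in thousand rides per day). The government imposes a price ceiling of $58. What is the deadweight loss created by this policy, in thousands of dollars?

Rearranging supply gives Qs = 4P - 110. Without the control the market clears where 330 - 6P = 4P - 110, i.e. P* = 44 and Q* = 66.
Since 58 is above P* = 44, the ceiling does not bind and the free-market outcome prevails.
Since the control does not bind, no trades are prevented and deadweight loss is zero.

0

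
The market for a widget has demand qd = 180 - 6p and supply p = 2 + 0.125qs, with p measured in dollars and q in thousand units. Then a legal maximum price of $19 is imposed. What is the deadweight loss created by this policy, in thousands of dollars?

0

Rearranging supply gives qs = 8p - 16. Setting quantity demanded equal to quantity supplied, 180 - 6p = 8p - 16, gives p* = 14 and q* = 96.
The ceiling of 19 is above the equilibrium price 14, so it is not binding; the market clears at p* = 14, q* = 96.
Since the control does not bind, no trades are prevented and deadweight loss is zero.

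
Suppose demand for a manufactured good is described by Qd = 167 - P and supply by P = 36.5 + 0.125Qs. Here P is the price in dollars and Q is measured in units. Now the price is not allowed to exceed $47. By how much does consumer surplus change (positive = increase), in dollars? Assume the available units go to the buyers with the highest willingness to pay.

-176

Rearranging supply gives Qs = 8P - 292. In a free market, 167 - P = 8P - 292 gives the equilibrium P* = 51, Q* = 116.
Since 47 < 51, the ceiling is binding.
At P = 47: Qd = 167 - 47 = 120 and Qs = 8·47 - 292 = 84.
Consumer surplus without the control is ½ · (167 - 51) · 116 = 6728.
With the ceiling, 84 units are sold at 47 (assume they go to the highest-value buyers). The demand price at Q = 84 is 83, so CS = ½ · [(167 - 47) + (83 - 47)] · 84 = 6552.
Change in consumer surplus = 6552 - 6728 = -176.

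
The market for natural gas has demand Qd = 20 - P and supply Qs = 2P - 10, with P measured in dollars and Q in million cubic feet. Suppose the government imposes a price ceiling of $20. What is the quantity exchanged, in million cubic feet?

10

In a free market, 20 - P = 2P - 10 gives the equilibrium P* = 10, Q* = 10.
The ceiling of 20 is above the equilibrium price 10, so it is not binding; the market clears at P* = 10, Q* = 10.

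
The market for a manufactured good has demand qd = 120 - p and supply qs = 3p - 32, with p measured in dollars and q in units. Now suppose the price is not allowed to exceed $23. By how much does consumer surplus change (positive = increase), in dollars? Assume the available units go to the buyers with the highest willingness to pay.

In a free market, 120 - p = 3p - 32 gives the equilibrium p* = 38, q* = 82.
The ceiling of 23 is below the equilibrium price 38, so it binds.
At p = 23: qd = 120 - 23 = 97 and qs = 3·23 - 32 = 37.
Consumer surplus without the control is ½ · (120 - 38) · 82 = 3362.
With the ceiling, 37 units are sold at 23 (assume they go to the highest-value buyers). The demand price at q = 37 is 83, so CS = ½ · [(120 - 23) + (83 - 23)] · 37 = 2904.5.
Change in consumer surplus = 2904.5 - 3362 = -457.5.

-457.5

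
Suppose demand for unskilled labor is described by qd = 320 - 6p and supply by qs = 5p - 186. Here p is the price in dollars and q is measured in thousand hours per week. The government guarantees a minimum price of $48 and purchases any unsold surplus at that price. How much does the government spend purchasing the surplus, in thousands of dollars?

Equilibrium: 320 - 6p = 5p - 186, so 506 = 11p and p* = 46, q* = 44.
The floor of 48 is above the equilibrium price 46, so it binds.
At p = 48: qd = 320 - 6·48 = 32 and qs = 5·48 - 186 = 54.
Surplus = qs - qd = 22.
Government expenditure = surplus × support price = 22 × 48 = 1056.

1056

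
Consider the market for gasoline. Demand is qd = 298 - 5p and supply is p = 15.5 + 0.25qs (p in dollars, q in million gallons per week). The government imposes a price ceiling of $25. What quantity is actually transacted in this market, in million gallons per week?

Rearranging supply gives qs = 4p - 62. Setting quantity demanded equal to quantity supplied, 298 - 5p = 4p - 62, gives p* = 40 and q* = 98.
The ceiling of 25 is below the equilibrium price 40, so it binds.
At p = 25: qd = 298 - 5·25 = 173 and qs = 4·25 - 62 = 38.
The quantity actually transacted is the short side, supply: 38.

38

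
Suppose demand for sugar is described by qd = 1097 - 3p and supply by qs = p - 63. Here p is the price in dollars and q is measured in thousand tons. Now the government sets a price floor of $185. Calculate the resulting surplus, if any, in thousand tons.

Equilibrium: 1097 - 3p = p - 63, so 1160 = 4p and p* = 290, q* = 227.
The floor of 185 is below the equilibrium price 290, so it is not binding; the market clears at p* = 290, q* = 227.
Since the control does not bind, there is no surplus.

0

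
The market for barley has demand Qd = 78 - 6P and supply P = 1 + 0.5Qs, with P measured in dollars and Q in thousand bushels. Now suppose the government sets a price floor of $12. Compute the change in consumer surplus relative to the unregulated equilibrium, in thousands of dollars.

-24

Rearranging supply gives Qs = 2P - 2. Setting quantity demanded equal to quantity supplied, 78 - 6P = 2P - 2, gives P* = 10 and Q* = 18.
The floor of 12 is above the equilibrium price 10, so it binds.
At P = 12: Qd = 78 - 6·12 = 6 and Qs = 2·12 - 2 = 22.
Consumer surplus without the control is ½ · (13 - 10) · 18 = 27.
With the floor, consumers buy 6 units at 12, so CS = ½ · (13 - 12) · 6 = 3.
Change in consumer surplus = 3 - 27 = -24.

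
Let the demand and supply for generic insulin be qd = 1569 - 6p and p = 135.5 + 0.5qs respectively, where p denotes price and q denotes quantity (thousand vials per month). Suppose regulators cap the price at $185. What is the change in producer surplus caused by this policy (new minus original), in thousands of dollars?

-6480

Rearranging supply gives qs = 2p - 271. Without the control the market clears where 1569 - 6p = 2p - 271, i.e. p* = 230 and q* = 189.
Since 185 < 230, the ceiling is binding.
At p = 185: qd = 1569 - 6·185 = 459 and qs = 2·185 - 271 = 99.
Producer surplus without the control is ½ · (230 - 135.5) · 189 = 8930.25.
With the ceiling, producers sell 99 units at 185, so PS = ½ · (185 - 135.5) · 99 = 2450.25.
Change in producer surplus = 2450.25 - 8930.25 = -6480.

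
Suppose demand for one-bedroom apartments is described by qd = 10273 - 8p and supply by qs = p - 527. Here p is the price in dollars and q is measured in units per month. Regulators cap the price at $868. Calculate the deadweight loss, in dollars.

Setting quantity demanded equal to quantity supplied, 10273 - 8p = p - 527, gives p* = 1200 and q* = 673.
The ceiling of 868 is below the equilibrium price 1200, so it binds.
At p = 868: qd = 10273 - 8·868 = 3329 and qs = 868 - 527 = 341.
Quantity traded falls to 341. At q = 341 the demand price is (10273 - 341)/8 = 1241.5 and the supply price is 527 + 341 = 868.
Deadweight loss = ½ · (1241.5 - 868) · (673 - 341) = ½ · 373.5 · 332 = 62001.

62001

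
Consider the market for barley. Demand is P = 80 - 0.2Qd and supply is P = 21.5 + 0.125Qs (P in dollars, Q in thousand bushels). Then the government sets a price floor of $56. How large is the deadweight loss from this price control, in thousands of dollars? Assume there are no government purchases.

Rearranging demand gives Qd = 400 - 5P; rearranging supply gives Qs = 8P - 172. Without the control the market clears where 400 - 5P = 8P - 172, i.e. P* = 44 and Q* = 180.
The floor of 56 is above the equilibrium price 44, so it binds.
At P = 56: Qd = 400 - 5·56 = 120 and Qs = 8·56 - 172 = 276.
Quantity traded falls to 120. At Q = 120 the demand price is (400 - 120)/5 = 56 and the supply price is (172 + 120)/8 = 36.5.
Deadweight loss = ½ · (56 - 36.5) · (180 - 120) = ½ · 19.5 · 60 = 585.

585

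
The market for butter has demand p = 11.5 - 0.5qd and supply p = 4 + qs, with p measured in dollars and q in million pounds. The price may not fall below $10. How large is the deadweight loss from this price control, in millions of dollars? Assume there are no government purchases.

3

Rearranging demand gives qd = 23 - 2p; rearranging supply gives qs = p - 4. In a free market, 23 - 2p = p - 4 gives the equilibrium p* = 9, q* = 5.
Since 10 > 9, the floor is binding.
At p = 10: qd = 23 - 2·10 = 3 and qs = 10 - 4 = 6.
Quantity traded falls to 3. At q = 3 the demand price is (23 - 3)/2 = 10 and the supply price is 4 + 3 = 7.
Deadweight loss = ½ · (10 - 7) · (5 - 3) = ½ · 3 · 2 = 3.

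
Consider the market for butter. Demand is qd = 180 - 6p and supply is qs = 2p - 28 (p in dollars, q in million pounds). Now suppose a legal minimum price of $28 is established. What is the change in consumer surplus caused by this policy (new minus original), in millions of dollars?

-36

Without the control the market clears where 180 - 6p = 2p - 28, i.e. p* = 26 and q* = 24.
The floor of 28 is above the equilibrium price 26, so it binds.
At p = 28: qd = 180 - 6·28 = 12 and qs = 2·28 - 28 = 28.
Consumer surplus without the control is ½ · (30 - 26) · 24 = 48.
With the floor, consumers buy 12 units at 28, so CS = ½ · (30 - 28) · 12 = 12.
Change in consumer surplus = 12 - 48 = -36.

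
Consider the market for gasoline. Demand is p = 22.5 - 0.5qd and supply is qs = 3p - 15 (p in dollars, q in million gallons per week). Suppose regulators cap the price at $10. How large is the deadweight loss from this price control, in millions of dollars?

Rearranging demand gives qd = 45 - 2p. Setting quantity demanded equal to quantity supplied, 45 - 2p = 3p - 15, gives p* = 12 and q* = 21.
The ceiling of 10 is below the equilibrium price 12, so it binds.
At p = 10: qd = 45 - 2·10 = 25 and qs = 3·10 - 15 = 15.
Quantity traded falls to 15. At q = 15 the demand price is (45 - 15)/2 = 15 and the supply price is (15 + 15)/3 = 10.
Deadweight loss = ½ · (15 - 10) · (21 - 15) = ½ · 5 · 6 = 15.

15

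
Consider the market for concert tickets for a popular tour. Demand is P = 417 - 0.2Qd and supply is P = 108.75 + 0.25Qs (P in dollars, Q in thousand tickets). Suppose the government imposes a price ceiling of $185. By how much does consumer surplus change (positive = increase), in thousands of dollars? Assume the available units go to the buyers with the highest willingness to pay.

Rearranging demand gives Qd = 2085 - 5P; rearranging supply gives Qs = 4P - 435. Equilibrium: 2085 - 5P = 4P - 435, so 2520 = 9P and P* = 280, Q* = 685.
The ceiling of 185 is below the equilibrium price 280, so it binds.
At P = 185: Qd = 2085 - 5·185 = 1160 and Qs = 4·185 - 435 = 305.
Consumer surplus without the control is ½ · (417 - 280) · 685 = 46922.5.
With the ceiling, 305 units are sold at 185 (assume they go to the highest-value buyers). The demand price at Q = 305 is 356, so CS = ½ · [(417 - 185) + (356 - 185)] · 305 = 61457.5.
Change in consumer surplus = 61457.5 - 46922.5 = 14535.

14535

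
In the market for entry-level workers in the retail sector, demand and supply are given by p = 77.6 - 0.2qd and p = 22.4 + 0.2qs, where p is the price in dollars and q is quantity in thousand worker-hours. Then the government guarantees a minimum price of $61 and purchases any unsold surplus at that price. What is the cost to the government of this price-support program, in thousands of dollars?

6710

Rearranging demand gives qd = 388 - 5p; rearranging supply gives qs = 5p - 112. In a free market, 388 - 5p = 5p - 112 gives the equilibrium p* = 50, q* = 138.
The floor of 61 is above the equilibrium price 50, so it binds.
At p = 61: qd = 388 - 5·61 = 83 and qs = 5·61 - 112 = 193.
Surplus = qs - qd = 110.
Government expenditure = surplus × support price = 110 × 61 = 6710.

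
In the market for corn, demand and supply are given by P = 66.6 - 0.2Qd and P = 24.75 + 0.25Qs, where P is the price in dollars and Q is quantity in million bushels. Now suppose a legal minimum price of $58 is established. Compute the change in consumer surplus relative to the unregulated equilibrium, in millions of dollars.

Rearranging demand gives Qd = 333 - 5P; rearranging supply gives Qs = 4P - 99. Setting quantity demanded equal to quantity supplied, 333 - 5P = 4P - 99, gives P* = 48 and Q* = 93.
Because the floor (58) lies above the market-clearing price, it is binding.
At P = 58: Qd = 333 - 5·58 = 43 and Qs = 4·58 - 99 = 133.
Consumer surplus without the control is ½ · (66.6 - 48) · 93 = 864.9.
With the floor, consumers buy 43 units at 58, so CS = ½ · (66.6 - 58) · 43 = 184.9.
Change in consumer surplus = 184.9 - 864.9 = -680.

-680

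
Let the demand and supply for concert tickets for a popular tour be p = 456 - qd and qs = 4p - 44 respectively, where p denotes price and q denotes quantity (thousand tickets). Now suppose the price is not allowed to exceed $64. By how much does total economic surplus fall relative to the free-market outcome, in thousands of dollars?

12960

Rearranging demand gives qd = 456 - p. Setting quantity demanded equal to quantity supplied, 456 - p = 4p - 44, gives p* = 100 and q* = 356.
The ceiling of 64 is below the equilibrium price 100, so it binds.
At p = 64: qd = 456 - 64 = 392 and qs = 4·64 - 44 = 212.
Quantity traded falls to 212. At q = 212 the demand price is 456 - 212 = 244 and the supply price is (44 + 212)/4 = 64.
Deadweight loss = ½ · (244 - 64) · (356 - 212) = ½ · 180 · 144 = 12960.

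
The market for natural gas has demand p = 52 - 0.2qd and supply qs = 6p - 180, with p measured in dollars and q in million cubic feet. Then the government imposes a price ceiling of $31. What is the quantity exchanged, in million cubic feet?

Rearranging demand gives qd = 260 - 5p. Without the control the market clears where 260 - 5p = 6p - 180, i.e. p* = 40 and q* = 60.
The ceiling of 31 is below the equilibrium price 40, so it binds.
At p = 31: qd = 260 - 5·31 = 105 and qs = 6·31 - 180 = 6.
The quantity actually transacted is the short side, supply: 6.

6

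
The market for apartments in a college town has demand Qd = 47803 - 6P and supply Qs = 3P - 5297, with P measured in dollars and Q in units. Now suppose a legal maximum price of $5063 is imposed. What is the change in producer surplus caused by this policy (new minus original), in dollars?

Without the control the market clears where 47803 - 6P = 3P - 5297, i.e. P* = 5900 and Q* = 12403.
Because the ceiling (5063) lies below the market-clearing price, it is binding.
At P = 5063: Qd = 47803 - 6·5063 = 17425 and Qs = 3·5063 - 5297 = 9892.
Producer surplus without the control is ½ · (5900 - 5297/3) · 12403 = 153834409/6.
With the ceiling, producers sell 9892 units at 5063, so PS = ½ · (5063 - 5297/3) · 9892 = 48925832/3.
Change in producer surplus = 48925832/3 - 153834409/6 = -9330457.5.

-9330457.5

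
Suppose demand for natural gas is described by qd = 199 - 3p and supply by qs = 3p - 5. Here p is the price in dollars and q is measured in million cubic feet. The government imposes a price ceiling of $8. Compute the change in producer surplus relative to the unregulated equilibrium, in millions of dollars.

-1508

Without the control the market clears where 199 - 3p = 3p - 5, i.e. p* = 34 and q* = 97.
The ceiling of 8 is below the equilibrium price 34, so it binds.
At p = 8: qd = 199 - 3·8 = 175 and qs = 3·8 - 5 = 19.
Producer surplus without the control is ½ · (34 - 5/3) · 97 = 9409/6.
With the ceiling, producers sell 19 units at 8, so PS = ½ · (8 - 5/3) · 19 = 361/6.
Change in producer surplus = 361/6 - 9409/6 = -1508.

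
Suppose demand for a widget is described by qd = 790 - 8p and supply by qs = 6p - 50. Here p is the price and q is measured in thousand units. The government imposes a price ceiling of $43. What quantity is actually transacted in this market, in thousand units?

208

Equilibrium: 790 - 8p = 6p - 50, so 840 = 14p and p* = 60, q* = 310.
Since 43 < 60, the ceiling is binding.
At p = 43: qd = 790 - 8·43 = 446 and qs = 6·43 - 50 = 208.
The quantity actually transacted is the short side, supply: 208.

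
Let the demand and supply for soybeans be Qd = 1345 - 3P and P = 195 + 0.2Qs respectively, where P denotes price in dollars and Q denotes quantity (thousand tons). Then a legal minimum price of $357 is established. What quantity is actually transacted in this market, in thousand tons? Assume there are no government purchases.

274

Rearranging supply gives Qs = 5P - 975. Equilibrium: 1345 - 3P = 5P - 975, so 2320 = 8P and P* = 290, Q* = 475.
Since 357 > 290, the floor is binding.
At P = 357: Qd = 1345 - 3·357 = 274 and Qs = 5·357 - 975 = 810.
The quantity actually transacted is the short side, demand: 274.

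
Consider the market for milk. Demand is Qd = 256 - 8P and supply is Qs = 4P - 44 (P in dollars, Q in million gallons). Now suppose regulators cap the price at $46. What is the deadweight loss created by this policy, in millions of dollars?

0

Equilibrium: 256 - 8P = 4P - 44, so 300 = 12P and P* = 25, Q* = 56.
Since 46 is above P* = 25, the ceiling does not bind and the free-market outcome prevails.
Since the control does not bind, no trades are prevented and deadweight loss is zero.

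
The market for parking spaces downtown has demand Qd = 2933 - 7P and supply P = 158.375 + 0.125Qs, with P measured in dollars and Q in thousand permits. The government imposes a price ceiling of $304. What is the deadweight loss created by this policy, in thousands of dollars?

0

Rearranging supply gives Qs = 8P - 1267. Setting quantity demanded equal to quantity supplied, 2933 - 7P = 8P - 1267, gives P* = 280 and Q* = 973.
The ceiling of 304 is above the equilibrium price 280, so it is not binding; the market clears at P* = 280, Q* = 973.
Since the control does not bind, no trades are prevented and deadweight loss is zero.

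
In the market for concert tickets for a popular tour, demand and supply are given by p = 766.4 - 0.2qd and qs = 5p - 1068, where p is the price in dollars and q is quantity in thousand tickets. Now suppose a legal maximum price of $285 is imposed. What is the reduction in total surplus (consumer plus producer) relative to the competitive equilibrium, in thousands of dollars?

Rearranging demand gives qd = 3832 - 5p. Without the control the market clears where 3832 - 5p = 5p - 1068, i.e. p* = 490 and q* = 1382.
Since 285 < 490, the ceiling is binding.
At p = 285: qd = 3832 - 5·285 = 2407 and qs = 5·285 - 1068 = 357.
Quantity traded falls to 357. At q = 357 the demand price is (3832 - 357)/5 = 695 and the supply price is (1068 + 357)/5 = 285.
Deadweight loss = ½ · (695 - 285) · (1382 - 357) = ½ · 410 · 1025 = 210125.

210125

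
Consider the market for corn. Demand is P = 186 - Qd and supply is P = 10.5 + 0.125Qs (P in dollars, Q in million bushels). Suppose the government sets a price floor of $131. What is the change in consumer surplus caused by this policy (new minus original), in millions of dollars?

-10655.5

Rearranging demand gives Qd = 186 - P; rearranging supply gives Qs = 8P - 84. Without the control the market clears where 186 - P = 8P - 84, i.e. P* = 30 and Q* = 156.
Because the floor (131) lies above the market-clearing price, it is binding.
At P = 131: Qd = 186 - 131 = 55 and Qs = 8·131 - 84 = 964.
Consumer surplus without the control is ½ · (186 - 30) · 156 = 12168.
With the floor, consumers buy 55 units at 131, so CS = ½ · (186 - 131) · 55 = 1512.5.
Change in consumer surplus = 1512.5 - 12168 = -10655.5.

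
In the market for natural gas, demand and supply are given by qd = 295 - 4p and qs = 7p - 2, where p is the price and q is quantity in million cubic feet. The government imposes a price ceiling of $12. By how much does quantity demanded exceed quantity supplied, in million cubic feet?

Equilibrium: 295 - 4p = 7p - 2, so 297 = 11p and p* = 27, q* = 187.
Because the ceiling (12) lies below the market-clearing price, it is binding.
At p = 12: qd = 295 - 4·12 = 247 and qs = 7·12 - 2 = 82.
Shortage = qd - qs = 247 - 82 = 165.

165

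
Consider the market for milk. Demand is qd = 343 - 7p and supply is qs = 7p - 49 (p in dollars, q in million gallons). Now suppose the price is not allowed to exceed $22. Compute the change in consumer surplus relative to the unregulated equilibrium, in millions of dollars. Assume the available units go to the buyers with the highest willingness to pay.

Without the control the market clears where 343 - 7p = 7p - 49, i.e. p* = 28 and q* = 147.
The ceiling of 22 is below the equilibrium price 28, so it binds.
At p = 22: qd = 343 - 7·22 = 189 and qs = 7·22 - 49 = 105.
Consumer surplus without the control is ½ · (49 - 28) · 147 = 1543.5.
With the ceiling, 105 units are sold at 22 (assume they go to the highest-value buyers). The demand price at q = 105 is 34, so CS = ½ · [(49 - 22) + (34 - 22)] · 105 = 2047.5.
Change in consumer surplus = 2047.5 - 1543.5 = 504.

504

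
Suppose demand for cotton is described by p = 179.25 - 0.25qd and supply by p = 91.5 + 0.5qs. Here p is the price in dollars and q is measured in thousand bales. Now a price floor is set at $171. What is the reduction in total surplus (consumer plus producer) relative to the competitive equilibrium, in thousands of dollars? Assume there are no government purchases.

Rearranging demand gives qd = 717 - 4p; rearranging supply gives qs = 2p - 183. Without the control the market clears where 717 - 4p = 2p - 183, i.e. p* = 150 and q* = 117.
Because the floor (171) lies above the market-clearing price, it is binding.
At p = 171: qd = 717 - 4·171 = 33 and qs = 2·171 - 183 = 159.
Quantity traded falls to 33. At q = 33 the demand price is (717 - 33)/4 = 171 and the supply price is (183 + 33)/2 = 108.
Deadweight loss = ½ · (171 - 108) · (117 - 33) = ½ · 63 · 84 = 2646.

2646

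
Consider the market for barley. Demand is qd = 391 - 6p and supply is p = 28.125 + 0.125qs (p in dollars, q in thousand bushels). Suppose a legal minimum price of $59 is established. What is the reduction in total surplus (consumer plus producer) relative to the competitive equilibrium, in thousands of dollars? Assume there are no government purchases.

1181.25

Rearranging supply gives qs = 8p - 225. Setting quantity demanded equal to quantity supplied, 391 - 6p = 8p - 225, gives p* = 44 and q* = 127.
Because the floor (59) lies above the market-clearing price, it is binding.
At p = 59: qd = 391 - 6·59 = 37 and qs = 8·59 - 225 = 247.
Quantity traded falls to 37. At q = 37 the demand price is (391 - 37)/6 = 59 and the supply price is (225 + 37)/8 = 32.75.
Deadweight loss = ½ · (59 - 32.75) · (127 - 37) = ½ · 26.25 · 90 = 1181.25.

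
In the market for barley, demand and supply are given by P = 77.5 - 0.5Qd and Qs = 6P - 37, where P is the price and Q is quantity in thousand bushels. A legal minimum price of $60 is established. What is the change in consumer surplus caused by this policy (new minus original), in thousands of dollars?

Rearranging demand gives Qd = 155 - 2P. Setting quantity demanded equal to quantity supplied, 155 - 2P = 6P - 37, gives P* = 24 and Q* = 107.
The floor of 60 is above the equilibrium price 24, so it binds.
At P = 60: Qd = 155 - 2·60 = 35 and Qs = 6·60 - 37 = 323.
Consumer surplus without the control is ½ · (77.5 - 24) · 107 = 2862.25.
With the floor, consumers buy 35 units at 60, so CS = ½ · (77.5 - 60) · 35 = 306.25.
Change in consumer surplus = 306.25 - 2862.25 = -2556.

-2556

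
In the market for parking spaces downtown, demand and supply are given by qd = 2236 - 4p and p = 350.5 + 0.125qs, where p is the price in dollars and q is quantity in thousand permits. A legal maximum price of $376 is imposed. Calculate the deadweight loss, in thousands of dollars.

Rearranging supply gives qs = 8p - 2804. Equilibrium: 2236 - 4p = 8p - 2804, so 5040 = 12p and p* = 420, q* = 556.
The ceiling of 376 is below the equilibrium price 420, so it binds.
At p = 376: qd = 2236 - 4·376 = 732 and qs = 8·376 - 2804 = 204.
Quantity traded falls to 204. At q = 204 the demand price is (2236 - 204)/4 = 508 and the supply price is (2804 + 204)/8 = 376.
Deadweight loss = ½ · (508 - 376) · (556 - 204) = ½ · 132 · 352 = 23232.

23232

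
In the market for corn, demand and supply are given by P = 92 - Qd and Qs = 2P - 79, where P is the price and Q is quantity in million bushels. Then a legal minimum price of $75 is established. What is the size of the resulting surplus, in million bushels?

Rearranging demand gives Qd = 92 - P. Without the control the market clears where 92 - P = 2P - 79, i.e. P* = 57 and Q* = 35.
The floor of 75 is above the equilibrium price 57, so it binds.
At P = 75: Qd = 92 - 75 = 17 and Qs = 2·75 - 79 = 71.
Surplus = Qs - Qd = 71 - 17 = 54.

54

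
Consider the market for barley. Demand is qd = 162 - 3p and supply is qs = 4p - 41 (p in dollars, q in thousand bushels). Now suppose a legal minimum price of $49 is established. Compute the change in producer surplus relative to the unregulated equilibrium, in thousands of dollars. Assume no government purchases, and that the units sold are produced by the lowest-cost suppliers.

-150

In a free market, 162 - 3p = 4p - 41 gives the equilibrium p* = 29, q* = 75.
Since 49 > 29, the floor is binding.
At p = 49: qd = 162 - 3·49 = 15 and qs = 4·49 - 41 = 155.
Producer surplus without the control is ½ · (29 - 10.25) · 75 = 703.125.
With the floor, 15 units are sold at 49. The supply price at q = 15 is 14, so PS = ½ · [(49 - 10.25) + (49 - 14)] · 15 = 553.125.
Change in producer surplus = 553.125 - 703.125 = -150.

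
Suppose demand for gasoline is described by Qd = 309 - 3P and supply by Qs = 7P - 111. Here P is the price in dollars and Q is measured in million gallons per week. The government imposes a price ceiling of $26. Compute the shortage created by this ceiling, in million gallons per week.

160

Equilibrium: 309 - 3P = 7P - 111, so 420 = 10P and P* = 42, Q* = 183.
Because the ceiling (26) lies below the market-clearing price, it is binding.
At P = 26: Qd = 309 - 3·26 = 231 and Qs = 7·26 - 111 = 71.
Shortage = Qd - Qs = 231 - 71 = 160.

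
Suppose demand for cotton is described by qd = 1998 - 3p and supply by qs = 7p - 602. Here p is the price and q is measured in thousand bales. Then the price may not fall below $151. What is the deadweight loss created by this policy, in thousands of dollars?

Without the control the market clears where 1998 - 3p = 7p - 602, i.e. p* = 260 and q* = 1218.
The floor of 151 is below the equilibrium price 260, so it is not binding; the market clears at p* = 260, q* = 1218.
Since the control does not bind, no trades are prevented and deadweight loss is zero.

0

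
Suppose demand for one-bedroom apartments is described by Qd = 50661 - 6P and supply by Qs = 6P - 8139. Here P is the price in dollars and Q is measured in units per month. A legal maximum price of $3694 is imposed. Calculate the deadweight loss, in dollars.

8726616

Setting quantity demanded equal to quantity supplied, 50661 - 6P = 6P - 8139, gives P* = 4900 and Q* = 21261.
Because the ceiling (3694) lies below the market-clearing price, it is binding.
At P = 3694: Qd = 50661 - 6·3694 = 28497 and Qs = 6·3694 - 8139 = 14025.
Quantity traded falls to 14025. At Q = 14025 the demand price is (50661 - 14025)/6 = 6106 and the supply price is (8139 + 14025)/6 = 3694.
Deadweight loss = ½ · (6106 - 3694) · (21261 - 14025) = ½ · 2412 · 7236 = 8726616.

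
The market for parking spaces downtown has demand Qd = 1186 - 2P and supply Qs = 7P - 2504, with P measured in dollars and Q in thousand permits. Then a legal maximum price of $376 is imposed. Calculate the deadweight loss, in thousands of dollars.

In a free market, 1186 - 2P = 7P - 2504 gives the equilibrium P* = 410, Q* = 366.
Because the ceiling (376) lies below the market-clearing price, it is binding.
At P = 376: Qd = 1186 - 2·376 = 434 and Qs = 7·376 - 2504 = 128.
Quantity traded falls to 128. At Q = 128 the demand price is (1186 - 128)/2 = 529 and the supply price is (2504 + 128)/7 = 376.
Deadweight loss = ½ · (529 - 376) · (366 - 128) = ½ · 153 · 238 = 18207.

18207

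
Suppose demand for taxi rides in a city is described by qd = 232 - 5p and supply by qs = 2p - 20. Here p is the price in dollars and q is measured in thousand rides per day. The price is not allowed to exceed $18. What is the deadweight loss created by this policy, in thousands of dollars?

453.6

Setting quantity demanded equal to quantity supplied, 232 - 5p = 2p - 20, gives p* = 36 and q* = 52.
Because the ceiling (18) lies below the market-clearing price, it is binding.
At p = 18: qd = 232 - 5·18 = 142 and qs = 2·18 - 20 = 16.
Quantity traded falls to 16. At q = 16 the demand price is (232 - 16)/5 = 43.2 and the supply price is (20 + 16)/2 = 18.
Deadweight loss = ½ · (43.2 - 18) · (52 - 16) = ½ · 25.2 · 36 = 453.6.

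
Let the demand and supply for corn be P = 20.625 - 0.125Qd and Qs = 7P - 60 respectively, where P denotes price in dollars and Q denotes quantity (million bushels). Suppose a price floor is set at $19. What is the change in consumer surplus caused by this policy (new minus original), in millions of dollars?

-116

Rearranging demand gives Qd = 165 - 8P. Equilibrium: 165 - 8P = 7P - 60, so 225 = 15P and P* = 15, Q* = 45.
Because the floor (19) lies above the market-clearing price, it is binding.
At P = 19: Qd = 165 - 8·19 = 13 and Qs = 7·19 - 60 = 73.
Consumer surplus without the control is ½ · (20.625 - 15) · 45 = 126.5625.
With the floor, consumers buy 13 units at 19, so CS = ½ · (20.625 - 19) · 13 = 10.5625.
Change in consumer surplus = 10.5625 - 126.5625 = -116.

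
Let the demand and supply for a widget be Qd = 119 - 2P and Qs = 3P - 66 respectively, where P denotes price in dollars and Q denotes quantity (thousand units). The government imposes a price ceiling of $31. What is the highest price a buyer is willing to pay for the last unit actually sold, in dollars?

Without the control the market clears where 119 - 2P = 3P - 66, i.e. P* = 37 and Q* = 45.
The ceiling of 31 is below the equilibrium price 37, so it binds.
At P = 31: Qd = 119 - 2·31 = 57 and Qs = 3·31 - 66 = 27.
Only 27 units reach the market. On the demand curve, the marginal buyer's willingness to pay at Q = 27 is (119 - 27)/2 = 46.

46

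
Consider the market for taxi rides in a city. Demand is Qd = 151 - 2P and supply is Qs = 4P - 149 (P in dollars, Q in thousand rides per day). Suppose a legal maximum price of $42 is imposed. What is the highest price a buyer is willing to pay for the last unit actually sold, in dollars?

Setting quantity demanded equal to quantity supplied, 151 - 2P = 4P - 149, gives P* = 50 and Q* = 51.
The ceiling of 42 is below the equilibrium price 50, so it binds.
At P = 42: Qd = 151 - 2·42 = 67 and Qs = 4·42 - 149 = 19.
Only 19 units reach the market. On the demand curve, the marginal buyer's willingness to pay at Q = 19 is (151 - 19)/2 = 66.

66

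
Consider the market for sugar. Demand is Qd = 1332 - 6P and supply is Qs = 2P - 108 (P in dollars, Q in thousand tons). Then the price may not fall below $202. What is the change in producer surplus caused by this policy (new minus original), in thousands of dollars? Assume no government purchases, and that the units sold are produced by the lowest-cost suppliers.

Setting quantity demanded equal to quantity supplied, 1332 - 6P = 2P - 108, gives P* = 180 and Q* = 252.
Because the floor (202) lies above the market-clearing price, it is binding.
At P = 202: Qd = 1332 - 6·202 = 120 and Qs = 2·202 - 108 = 296.
Producer surplus without the control is ½ · (180 - 54) · 252 = 15876.
With the floor, 120 units are sold at 202. The supply price at Q = 120 is 114, so PS = ½ · [(202 - 54) + (202 - 114)] · 120 = 14160.
Change in producer surplus = 14160 - 15876 = -1716.

-1716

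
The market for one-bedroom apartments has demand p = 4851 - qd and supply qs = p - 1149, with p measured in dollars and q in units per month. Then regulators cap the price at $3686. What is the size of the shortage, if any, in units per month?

Rearranging demand gives qd = 4851 - p. In a free market, 4851 - p = p - 1149 gives the equilibrium p* = 3000, q* = 1851.
Since 3686 is above p* = 3000, the ceiling does not bind and the free-market outcome prevails.
Since the control does not bind, there is no shortage.

0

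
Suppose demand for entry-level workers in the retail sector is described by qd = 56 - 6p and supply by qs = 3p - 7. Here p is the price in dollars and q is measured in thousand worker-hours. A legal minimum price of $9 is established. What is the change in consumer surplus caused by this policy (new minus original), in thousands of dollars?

-16

Equilibrium: 56 - 6p = 3p - 7, so 63 = 9p and p* = 7, q* = 14.
Since 9 > 7, the floor is binding.
At p = 9: qd = 56 - 6·9 = 2 and qs = 3·9 - 7 = 20.
Consumer surplus without the control is ½ · (28/3 - 7) · 14 = 49/3.
With the floor, consumers buy 2 units at 9, so CS = ½ · (28/3 - 9) · 2 = 1/3.
Change in consumer surplus = 1/3 - 49/3 = -16.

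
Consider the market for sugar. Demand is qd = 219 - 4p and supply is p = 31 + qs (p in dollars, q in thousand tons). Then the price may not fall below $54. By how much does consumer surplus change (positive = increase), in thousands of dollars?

Rearranging supply gives qs = p - 31. Setting quantity demanded equal to quantity supplied, 219 - 4p = p - 31, gives p* = 50 and q* = 19.
Since 54 > 50, the floor is binding.
At p = 54: qd = 219 - 4·54 = 3 and qs = 54 - 31 = 23.
Consumer surplus without the control is ½ · (54.75 - 50) · 19 = 45.125.
With the floor, consumers buy 3 units at 54, so CS = ½ · (54.75 - 54) · 3 = 1.125.
Change in consumer surplus = 1.125 - 45.125 = -44.

-44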